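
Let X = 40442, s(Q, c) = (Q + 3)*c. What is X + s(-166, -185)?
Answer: 70597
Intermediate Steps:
s(Q, c) = c*(3 + Q) (s(Q, c) = (3 + Q)*c = c*(3 + Q))
X + s(-166, -185) = 40442 - 185*(3 - 166) = 40442 - 185*(-163) = 40442 + 30155 = 70597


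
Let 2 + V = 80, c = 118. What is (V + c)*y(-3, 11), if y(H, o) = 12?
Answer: 2352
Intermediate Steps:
V = 78 (V = -2 + 80 = 78)
(V + c)*y(-3, 11) = (78 + 118)*12 = 196*12 = 2352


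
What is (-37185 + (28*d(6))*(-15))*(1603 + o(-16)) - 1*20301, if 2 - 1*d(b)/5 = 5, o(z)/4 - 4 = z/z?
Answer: -50146656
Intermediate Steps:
o(z) = 20 (o(z) = 16 + 4*(z/z) = 16 + 4*1 = 16 + 4 = 20)
d(b) = -15 (d(b) = 10 - 5*5 = 10 - 25 = -15)
(-37185 + (28*d(6))*(-15))*(1603 + o(-16)) - 1*20301 = (-37185 + (28*(-15))*(-15))*(1603 + 20) - 1*20301 = (-37185 - 420*(-15))*1623 - 20301 = (-37185 + 6300)*1623 - 20301 = -30885*1623 - 20301 = -50126355 - 20301 = -50146656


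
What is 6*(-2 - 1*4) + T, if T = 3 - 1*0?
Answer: -33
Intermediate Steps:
T = 3 (T = 3 + 0 = 3)
6*(-2 - 1*4) + T = 6*(-2 - 1*4) + 3 = 6*(-2 - 4) + 3 = 6*(-6) + 3 = -36 + 3 = -33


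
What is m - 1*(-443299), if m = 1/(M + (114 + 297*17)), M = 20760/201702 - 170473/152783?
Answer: 11752970811147622279/26512513689432 ≈ 4.4330e+5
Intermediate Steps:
M = -5202161661/5136106111 (M = 20760*(1/201702) - 170473*1/152783 = 3460/33617 - 170473/152783 = -5202161661/5136106111 ≈ -1.0129)
m = 5136106111/26512513689432 (m = 1/(-5202161661/5136106111 + (114 + 297*17)) = 1/(-5202161661/5136106111 + (114 + 5049)) = 1/(-5202161661/5136106111 + 5163) = 1/(26512513689432/5136106111) = 5136106111/26512513689432 ≈ 0.00019372)
m - 1*(-443299) = 5136106111/26512513689432 - 1*(-443299) = 5136106111/26512513689432 + 443299 = 11752970811147622279/26512513689432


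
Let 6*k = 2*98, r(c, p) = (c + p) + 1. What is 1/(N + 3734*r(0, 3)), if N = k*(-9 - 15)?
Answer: 1/14152 ≈ 7.0661e-5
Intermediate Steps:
r(c, p) = 1 + c + p
k = 98/3 (k = (2*98)/6 = (⅙)*196 = 98/3 ≈ 32.667)
N = -784 (N = 98*(-9 - 15)/3 = (98/3)*(-24) = -784)
1/(N + 3734*r(0, 3)) = 1/(-784 + 3734*(1 + 0 + 3)) = 1/(-784 + 3734*4) = 1/(-784 + 14936) = 1/14152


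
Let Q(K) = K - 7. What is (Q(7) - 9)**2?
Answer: 81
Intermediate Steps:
Q(K) = -7 + K
(Q(7) - 9)**2 = ((-7 + 7) - 9)**2 = (0 - 9)**2 = (-9)**2 = 81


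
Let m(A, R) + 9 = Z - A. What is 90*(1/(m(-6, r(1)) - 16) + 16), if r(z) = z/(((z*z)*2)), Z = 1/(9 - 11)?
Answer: 18660/13 ≈ 1435.4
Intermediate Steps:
Z = -½ (Z = 1/(-2) = -½ ≈ -0.50000)
r(z) = 1/(2*z) (r(z) = z/((z²*2)) = z/((2*z²)) = z*(1/(2*z²)) = 1/(2*z))
m(A, R) = -19/2 - A (m(A, R) = -9 + (-½ - A) = -19/2 - A)
90*(1/(m(-6, r(1)) - 16) + 16) = 90*(1/((-19/2 - 1*(-6)) - 16) + 16) = 90*(1/((-19/2 + 6) - 16) + 16) = 90*(1/(-7/2 - 16) + 16) = 90*(1/(-39/2) + 16) = 90*(-2/39 + 16) = 90*(622/39) = 18660/13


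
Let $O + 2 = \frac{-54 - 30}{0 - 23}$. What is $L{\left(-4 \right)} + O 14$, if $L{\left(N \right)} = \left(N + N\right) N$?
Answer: $\frac{1268}{23} \approx 55.13$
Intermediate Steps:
$L{\left(N \right)} = 2 N^{2}$ ($L{\left(N \right)} = 2 N N = 2 N^{2}$)
$O = \frac{38}{23}$ ($O = -2 + \frac{-54 - 30}{0 - 23} = -2 - \frac{84}{-23} = -2 - - \frac{84}{23} = -2 + \frac{84}{23} = \frac{38}{23} \approx 1.6522$)
$L{\left(-4 \right)} + O 14 = 2 \left(-4\right)^{2} + \frac{38}{23} \cdot 14 = 2 \cdot 16 + \frac{532}{23} = 32 + \frac{532}{23} = \frac{1268}{23}$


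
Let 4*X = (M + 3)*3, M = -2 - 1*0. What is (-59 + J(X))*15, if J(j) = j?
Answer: -3495/4 ≈ -873.75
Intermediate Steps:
M = -2 (M = -2 + 0 = -2)
X = 3/4 (X = ((-2 + 3)*3)/4 = (1*3)/4 = (1/4)*3 = 3/4 ≈ 0.75000)
(-59 + J(X))*15 = (-59 + 3/4)*15 = -233/4*15 = -3495/4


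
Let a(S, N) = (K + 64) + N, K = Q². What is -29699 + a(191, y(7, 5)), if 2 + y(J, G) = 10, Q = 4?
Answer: -29611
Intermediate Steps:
y(J, G) = 8 (y(J, G) = -2 + 10 = 8)
K = 16 (K = 4² = 16)
a(S, N) = 80 + N (a(S, N) = (16 + 64) + N = 80 + N)
-29699 + a(191, y(7, 5)) = -29699 + (80 + 8) = -29699 + 88 = -29611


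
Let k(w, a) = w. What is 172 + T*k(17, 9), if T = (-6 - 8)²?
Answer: 3504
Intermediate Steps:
T = 196 (T = (-14)² = 196)
172 + T*k(17, 9) = 172 + 196*17 = 172 + 3332 = 3504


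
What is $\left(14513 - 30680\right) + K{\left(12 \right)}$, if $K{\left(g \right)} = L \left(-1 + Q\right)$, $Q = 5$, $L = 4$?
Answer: $-16151$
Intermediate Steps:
$K{\left(g \right)} = 16$ ($K{\left(g \right)} = 4 \left(-1 + 5\right) = 4 \cdot 4 = 16$)
$\left(14513 - 30680\right) + K{\left(12 \right)} = \left(14513 - 30680\right) + 16 = -16167 + 16 = -16151$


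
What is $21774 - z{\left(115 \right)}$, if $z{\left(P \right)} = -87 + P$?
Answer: $21746$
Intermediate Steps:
$21774 - z{\left(115 \right)} = 21774 - \left(-87 + 115\right) = 21774 - 28 = 21746$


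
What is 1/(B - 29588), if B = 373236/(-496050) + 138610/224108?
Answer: -9264064450/274106379586849 ≈ -3.3797e-5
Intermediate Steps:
B = -1240640249/9264064450 (B = 373236*(-1/496050) + 138610*(1/224108) = -62206/82675 + 69305/112054 = -1240640249/9264064450 ≈ -0.13392)
1/(B - 29588) = 1/(-1240640249/9264064450 - 29588) = 1/(-274106379586849/9264064450) = -9264064450/274106379586849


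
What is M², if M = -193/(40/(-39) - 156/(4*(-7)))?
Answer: 2776130721/1540081 ≈ 1802.6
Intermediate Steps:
M = -52689/1241 (M = -193/(40*(-1/39) - 156/(-28)) = -193/(-40/39 - 156*(-1/28)) = -193/(-40/39 + 39/7) = -193/1241/273 = -193*273/1241 = -52689/1241 ≈ -42.457)
M² = (-52689/1241)² = 2776130721/1540081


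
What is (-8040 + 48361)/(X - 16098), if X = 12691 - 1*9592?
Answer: -40321/12999 ≈ -3.1019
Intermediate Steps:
X = 3099 (X = 12691 - 9592 = 3099)
(-8040 + 48361)/(X - 16098) = (-8040 + 48361)/(3099 - 16098) = 40321/(-12999) = 40321*(-1/12999) = -40321/12999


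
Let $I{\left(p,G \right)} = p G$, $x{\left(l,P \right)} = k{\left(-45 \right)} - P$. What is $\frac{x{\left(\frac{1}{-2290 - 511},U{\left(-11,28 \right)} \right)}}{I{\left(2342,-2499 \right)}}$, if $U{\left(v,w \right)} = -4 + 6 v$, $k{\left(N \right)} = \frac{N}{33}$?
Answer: $- \frac{755}{64379238} \approx -1.1727 \cdot 10^{-5}$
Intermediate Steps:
$k{\left(N \right)} = \frac{N}{33}$ ($k{\left(N \right)} = N \frac{1}{33} = \frac{N}{33}$)
$x{\left(l,P \right)} = - \frac{15}{11} - P$ ($x{\left(l,P \right)} = \frac{1}{33} \left(-45\right) - P = - \frac{15}{11} - P$)
$I{\left(p,G \right)} = G p$
$\frac{x{\left(\frac{1}{-2290 - 511},U{\left(-11,28 \right)} \right)}}{I{\left(2342,-2499 \right)}} = \frac{- \frac{15}{11} - \left(-4 + 6 \left(-11\right)\right)}{\left(-2499\right) 2342} = \frac{- \frac{15}{11} - \left(-4 - 66\right)}{-5852658} = \left(- \frac{15}{11} - -70\right) \left(- \frac{1}{5852658}\right) = \left(- \frac{15}{11} + 70\right) \left(- \frac{1}{5852658}\right) = \frac{755}{11} \left(- \frac{1}{5852658}\right) = - \frac{755}{64379238}$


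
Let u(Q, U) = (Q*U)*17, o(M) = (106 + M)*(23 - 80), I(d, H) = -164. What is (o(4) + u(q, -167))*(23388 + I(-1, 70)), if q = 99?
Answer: -6672975144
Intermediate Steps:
o(M) = -6042 - 57*M (o(M) = (106 + M)*(-57) = -6042 - 57*M)
u(Q, U) = 17*Q*U
(o(4) + u(q, -167))*(23388 + I(-1, 70)) = ((-6042 - 57*4) + 17*99*(-167))*(23388 - 164) = ((-6042 - 228) - 281061)*23224 = (-6270 - 281061)*23224 = -287331*23224 = -6672975144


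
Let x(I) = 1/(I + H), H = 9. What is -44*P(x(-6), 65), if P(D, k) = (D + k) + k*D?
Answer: -3828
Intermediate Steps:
x(I) = 1/(9 + I) (x(I) = 1/(I + 9) = 1/(9 + I))
P(D, k) = D + k + D*k (P(D, k) = (D + k) + D*k = D + k + D*k)
-44*P(x(-6), 65) = -44*(1/(9 - 6) + 65 + 65/(9 - 6)) = -44*(1/3 + 65 + 65/3) = -44*(⅓ + 65 + (⅓)*65) = -44*(⅓ + 65 + 65/3) = -44*87 = -3828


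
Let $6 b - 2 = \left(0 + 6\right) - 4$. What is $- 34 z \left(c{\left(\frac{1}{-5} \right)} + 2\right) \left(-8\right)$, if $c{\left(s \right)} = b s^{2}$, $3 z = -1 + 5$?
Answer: $\frac{165376}{225} \approx 735.0$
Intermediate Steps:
$z = \frac{4}{3}$ ($z = \frac{-1 + 5}{3} = \frac{1}{3} \cdot 4 = \frac{4}{3} \approx 1.3333$)
$b = \frac{2}{3}$ ($b = \frac{1}{3} + \frac{\left(0 + 6\right) - 4}{6} = \frac{1}{3} + \frac{6 - 4}{6} = \frac{1}{3} + \frac{1}{6} \cdot 2 = \frac{1}{3} + \frac{1}{3} = \frac{2}{3} \approx 0.66667$)
$c{\left(s \right)} = \frac{2 s^{2}}{3}$
$- 34 z \left(c{\left(\frac{1}{-5} \right)} + 2\right) \left(-8\right) = - 34 \frac{4 \left(\frac{2 \left(\frac{1}{-5}\right)^{2}}{3} + 2\right)}{3} \left(-8\right) = - 34 \frac{4 \left(\frac{2 \left(- \frac{1}{5}\right)^{2}}{3} + 2\right)}{3} \left(-8\right) = - 34 \frac{4 \left(\frac{2}{3} \cdot \frac{1}{25} + 2\right)}{3} \left(-8\right) = - 34 \frac{4 \left(\frac{2}{75} + 2\right)}{3} \left(-8\right) = - 34 \cdot \frac{4}{3} \cdot \frac{152}{75} \left(-8\right) = \left(-34\right) \frac{608}{225} \left(-8\right) = \left(- \frac{20672}{225}\right) \left(-8\right) = \frac{165376}{225}$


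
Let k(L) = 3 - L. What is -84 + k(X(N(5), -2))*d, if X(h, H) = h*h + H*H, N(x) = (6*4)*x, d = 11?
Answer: -158495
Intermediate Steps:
N(x) = 24*x
X(h, H) = H**2 + h**2 (X(h, H) = h**2 + H**2 = H**2 + h**2)
-84 + k(X(N(5), -2))*d = -84 + (3 - ((-2)**2 + (24*5)**2))*11 = -84 + (3 - (4 + 120**2))*11 = -84 + (3 - (4 + 14400))*11 = -84 + (3 - 1*14404)*11 = -84 + (3 - 14404)*11 = -84 - 14401*11 = -84 - 158411 = -158495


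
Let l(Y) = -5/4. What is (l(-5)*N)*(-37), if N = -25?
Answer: -4625/4 ≈ -1156.3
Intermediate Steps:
l(Y) = -5/4 (l(Y) = -5*¼ = -5/4)
(l(-5)*N)*(-37) = -5/4*(-25)*(-37) = (125/4)*(-37) = -4625/4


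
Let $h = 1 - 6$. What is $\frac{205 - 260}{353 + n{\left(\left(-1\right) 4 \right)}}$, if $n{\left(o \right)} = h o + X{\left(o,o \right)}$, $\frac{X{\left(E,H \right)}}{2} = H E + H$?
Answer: $- \frac{55}{397} \approx -0.13854$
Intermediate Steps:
$X{\left(E,H \right)} = 2 H + 2 E H$ ($X{\left(E,H \right)} = 2 \left(H E + H\right) = 2 \left(E H + H\right) = 2 \left(H + E H\right) = 2 H + 2 E H$)
$h = -5$ ($h = 1 - 6 = -5$)
$n{\left(o \right)} = - 5 o + 2 o \left(1 + o\right)$
$\frac{205 - 260}{353 + n{\left(\left(-1\right) 4 \right)}} = \frac{205 - 260}{353 + \left(-1\right) 4 \left(-3 + 2 \left(\left(-1\right) 4\right)\right)} = - \frac{55}{353 - 4 \left(-3 + 2 \left(-4\right)\right)} = - \frac{55}{353 - 4 \left(-3 - 8\right)} = - \frac{55}{353 - -44} = - \frac{55}{353 + 44} = - \frac{55}{397}$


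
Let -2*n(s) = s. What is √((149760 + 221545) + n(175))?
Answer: √1484870/2 ≈ 609.28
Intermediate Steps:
n(s) = -s/2
√((149760 + 221545) + n(175)) = √((149760 + 221545) - ½*175) = √(371305 - 175/2) = √(742435/2) = √1484870/2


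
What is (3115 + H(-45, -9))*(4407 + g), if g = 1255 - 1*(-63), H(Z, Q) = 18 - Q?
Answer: 17987950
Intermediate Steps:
g = 1318 (g = 1255 + 63 = 1318)
(3115 + H(-45, -9))*(4407 + g) = (3115 + (18 - 1*(-9)))*(4407 + 1318) = (3115 + (18 + 9))*5725 = (3115 + 27)*5725 = 3142*5725 = 17987950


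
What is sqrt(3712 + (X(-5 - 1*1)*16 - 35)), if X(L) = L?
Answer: sqrt(3581) ≈ 59.841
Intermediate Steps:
sqrt(3712 + (X(-5 - 1*1)*16 - 35)) = sqrt(3712 + ((-5 - 1*1)*16 - 35)) = sqrt(3712 + ((-5 - 1)*16 - 35)) = sqrt(3712 + (-6*16 - 35)) = sqrt(3712 + (-96 - 35)) = sqrt(3712 - 131) = sqrt(3581)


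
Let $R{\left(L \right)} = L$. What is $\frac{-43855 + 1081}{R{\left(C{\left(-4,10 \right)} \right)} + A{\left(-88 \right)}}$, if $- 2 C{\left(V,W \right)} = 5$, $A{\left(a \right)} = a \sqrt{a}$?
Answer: $\frac{427740}{2725913} - \frac{30112896 i \sqrt{22}}{2725913} \approx 0.15692 - 51.815 i$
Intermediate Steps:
$A{\left(a \right)} = a^{\frac{3}{2}}$
$C{\left(V,W \right)} = - \frac{5}{2}$ ($C{\left(V,W \right)} = \left(- \frac{1}{2}\right) 5 = - \frac{5}{2}$)
$\frac{-43855 + 1081}{R{\left(C{\left(-4,10 \right)} \right)} + A{\left(-88 \right)}} = \frac{-43855 + 1081}{- \frac{5}{2} + \left(-88\right)^{\frac{3}{2}}} = - \frac{42774}{- \frac{5}{2} - 176 i \sqrt{22}}$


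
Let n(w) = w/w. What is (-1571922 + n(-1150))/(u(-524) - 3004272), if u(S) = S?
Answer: 1571921/3004796 ≈ 0.52314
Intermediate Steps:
n(w) = 1
(-1571922 + n(-1150))/(u(-524) - 3004272) = (-1571922 + 1)/(-524 - 3004272) = -1571921/(-3004796) = -1571921*(-1/3004796) = 1571921/3004796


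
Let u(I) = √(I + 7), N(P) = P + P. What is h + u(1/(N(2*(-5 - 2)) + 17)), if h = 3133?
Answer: 3133 + 2*√209/11 ≈ 3135.6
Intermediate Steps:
N(P) = 2*P
u(I) = √(7 + I)
h + u(1/(N(2*(-5 - 2)) + 17)) = 3133 + √(7 + 1/(2*(2*(-5 - 2)) + 17)) = 3133 + √(7 + 1/(2*(2*(-7)) + 17)) = 3133 + √(7 + 1/(2*(-14) + 17)) = 3133 + √(7 + 1/(-28 + 17)) = 3133 + √(7 + 1/(-11)) = 3133 + √(7 - 1/11) = 3133 + √(76/11) = 3133 + 2*√209/11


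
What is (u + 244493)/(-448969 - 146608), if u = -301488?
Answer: 56995/595577 ≈ 0.095697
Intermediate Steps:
(u + 244493)/(-448969 - 146608) = (-301488 + 244493)/(-448969 - 146608) = -56995/(-595577) = -56995*(-1/595577) = 56995/595577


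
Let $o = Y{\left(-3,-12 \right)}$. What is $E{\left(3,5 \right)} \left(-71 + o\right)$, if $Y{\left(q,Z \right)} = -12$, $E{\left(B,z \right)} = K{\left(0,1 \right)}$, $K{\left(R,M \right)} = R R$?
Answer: $0$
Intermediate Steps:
$K{\left(R,M \right)} = R^{2}$
$E{\left(B,z \right)} = 0$ ($E{\left(B,z \right)} = 0^{2} = 0$)
$o = -12$
$E{\left(3,5 \right)} \left(-71 + o\right) = 0 \left(-71 - 12\right) = 0 \left(-83\right) = 0$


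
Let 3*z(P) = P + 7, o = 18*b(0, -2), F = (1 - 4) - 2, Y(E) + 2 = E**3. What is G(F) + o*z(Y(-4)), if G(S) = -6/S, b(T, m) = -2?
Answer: 3546/5 ≈ 709.20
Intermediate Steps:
Y(E) = -2 + E**3
F = -5 (F = -3 - 2 = -5)
o = -36 (o = 18*(-2) = -36)
z(P) = 7/3 + P/3 (z(P) = (P + 7)/3 = (7 + P)/3 = 7/3 + P/3)
G(F) + o*z(Y(-4)) = -6/(-5) - 36*(7/3 + (-2 + (-4)**3)/3) = -6*(-1/5) - 36*(7/3 + (-2 - 64)/3) = 6/5 - 36*(7/3 + (1/3)*(-66)) = 6/5 - 36*(7/3 - 22) = 6/5 - 36*(-59/3) = 6/5 + 708 = 3546/5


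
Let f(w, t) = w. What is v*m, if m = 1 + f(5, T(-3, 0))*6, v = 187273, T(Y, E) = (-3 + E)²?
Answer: 5805463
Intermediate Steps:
m = 31 (m = 1 + 5*6 = 1 + 30 = 31)
v*m = 187273*31 = 5805463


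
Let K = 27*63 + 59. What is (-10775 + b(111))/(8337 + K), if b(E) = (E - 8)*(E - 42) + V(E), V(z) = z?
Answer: -3557/10097 ≈ -0.35228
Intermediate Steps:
b(E) = E + (-42 + E)*(-8 + E) (b(E) = (E - 8)*(E - 42) + E = (-8 + E)*(-42 + E) + E = (-42 + E)*(-8 + E) + E = E + (-42 + E)*(-8 + E))
K = 1760 (K = 1701 + 59 = 1760)
(-10775 + b(111))/(8337 + K) = (-10775 + (336 + 111² - 49*111))/(8337 + 1760) = (-10775 + (336 + 12321 - 5439))/10097 = (-10775 + 7218)*(1/10097) = -3557*1/10097 = -3557/10097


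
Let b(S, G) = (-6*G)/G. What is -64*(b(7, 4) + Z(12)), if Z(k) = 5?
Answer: 64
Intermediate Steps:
b(S, G) = -6
-64*(b(7, 4) + Z(12)) = -64*(-6 + 5) = -64*(-1) = 64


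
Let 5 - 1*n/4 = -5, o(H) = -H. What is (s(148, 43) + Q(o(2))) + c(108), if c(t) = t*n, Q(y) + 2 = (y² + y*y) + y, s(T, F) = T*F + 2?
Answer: 10690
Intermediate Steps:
s(T, F) = 2 + F*T (s(T, F) = F*T + 2 = 2 + F*T)
Q(y) = -2 + y + 2*y² (Q(y) = -2 + ((y² + y*y) + y) = -2 + ((y² + y²) + y) = -2 + (2*y² + y) = -2 + (y + 2*y²) = -2 + y + 2*y²)
n = 40 (n = 20 - 4*(-5) = 20 + 20 = 40)
c(t) = 40*t (c(t) = t*40 = 40*t)
(s(148, 43) + Q(o(2))) + c(108) = ((2 + 43*148) + (-2 - 1*2 + 2*(-1*2)²)) + 40*108 = ((2 + 6364) + (-2 - 2 + 2*(-2)²)) + 4320 = (6366 + (-2 - 2 + 2*4)) + 4320 = (6366 + (-2 - 2 + 8)) + 4320 = (6366 + 4) + 4320 = 6370 + 4320 = 10690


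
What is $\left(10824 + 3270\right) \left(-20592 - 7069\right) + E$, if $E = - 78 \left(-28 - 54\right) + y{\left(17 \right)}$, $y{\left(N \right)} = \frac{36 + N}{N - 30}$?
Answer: $- \frac{5068020647}{13} \approx -3.8985 \cdot 10^{8}$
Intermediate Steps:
$y{\left(N \right)} = \frac{36 + N}{-30 + N}$
$E = \frac{83095}{13}$ ($E = - 78 \left(-28 - 54\right) + \frac{36 + 17}{-30 + 17} = \left(-78\right) \left(-82\right) + \frac{1}{-13} \cdot 53 = 6396 - \frac{53}{13} = \frac{83095}{13} \approx 6391.9$)
$\left(10824 + 3270\right) \left(-20592 - 7069\right) + E = \left(10824 + 3270\right) \left(-20592 - 7069\right) + \frac{83095}{13} = 14094 \left(-27661\right) + \frac{83095}{13} = -389854134 + \frac{83095}{13} = - \frac{5068020647}{13}$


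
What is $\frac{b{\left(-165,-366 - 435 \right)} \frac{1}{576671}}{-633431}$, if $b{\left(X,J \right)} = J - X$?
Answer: $\frac{636}{365281288201} \approx 1.7411 \cdot 10^{-9}$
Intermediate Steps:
$\frac{b{\left(-165,-366 - 435 \right)} \frac{1}{576671}}{-633431} = \frac{\left(\left(-366 - 435\right) - -165\right) \frac{1}{576671}}{-633431} = \left(\left(-366 - 435\right) + 165\right) \frac{1}{576671} \left(- \frac{1}{633431}\right) = \left(-801 + 165\right) \frac{1}{576671} \left(- \frac{1}{633431}\right) = \left(-636\right) \frac{1}{576671} \left(- \frac{1}{633431}\right) = \left(- \frac{636}{576671}\right) \left(- \frac{1}{633431}\right) = \frac{636}{365281288201}$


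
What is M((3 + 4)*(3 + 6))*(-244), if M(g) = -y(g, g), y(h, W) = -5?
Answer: -1220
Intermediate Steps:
M(g) = 5 (M(g) = -1*(-5) = 5)
M((3 + 4)*(3 + 6))*(-244) = 5*(-244) = -1220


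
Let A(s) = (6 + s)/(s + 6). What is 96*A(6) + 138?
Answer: 234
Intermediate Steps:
A(s) = 1 (A(s) = (6 + s)/(6 + s) = 1)
96*A(6) + 138 = 96*1 + 138 = 96 + 138 = 234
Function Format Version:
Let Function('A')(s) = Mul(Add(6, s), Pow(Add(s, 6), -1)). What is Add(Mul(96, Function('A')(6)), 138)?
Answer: 234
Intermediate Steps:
Function('A')(s) = 1 (Function('A')(s) = Mul(Add(6, s), Pow(Add(6, s), -1)) = 1)
Add(Mul(96, Function('A')(6)), 138) = Add(Mul(96, 1), 138) = Add(96, 138) = 234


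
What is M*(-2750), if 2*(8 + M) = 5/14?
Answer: 301125/14 ≈ 21509.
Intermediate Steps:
M = -219/28 (M = -8 + (5/14)/2 = -8 + (5*(1/14))/2 = -8 + (½)*(5/14) = -8 + 5/28 = -219/28 ≈ -7.8214)
M*(-2750) = -219/28*(-2750) = 301125/14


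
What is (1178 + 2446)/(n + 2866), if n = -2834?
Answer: 453/4 ≈ 113.25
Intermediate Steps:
(1178 + 2446)/(n + 2866) = (1178 + 2446)/(-2834 + 2866) = 3624/32 = 3624*(1/32) = 453/4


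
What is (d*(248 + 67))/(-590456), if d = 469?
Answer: -147735/590456 ≈ -0.25021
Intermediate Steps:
(d*(248 + 67))/(-590456) = (469*(248 + 67))/(-590456) = (469*315)*(-1/590456) = 147735*(-1/590456) = -147735/590456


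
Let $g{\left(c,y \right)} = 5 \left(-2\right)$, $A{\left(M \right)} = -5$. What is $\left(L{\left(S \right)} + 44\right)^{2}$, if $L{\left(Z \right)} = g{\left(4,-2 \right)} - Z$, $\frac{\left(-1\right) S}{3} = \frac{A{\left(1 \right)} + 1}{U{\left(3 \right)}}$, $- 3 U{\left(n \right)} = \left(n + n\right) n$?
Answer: $1296$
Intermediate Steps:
$U{\left(n \right)} = - \frac{2 n^{2}}{3}$ ($U{\left(n \right)} = - \frac{\left(n + n\right) n}{3} = - \frac{2 n n}{3} = - \frac{2 n^{2}}{3}$)
$S = -2$ ($S = - 3 \frac{-5 + 1}{\left(- \frac{2}{3}\right) 3^{2}} = - 3 \left(- \frac{4}{\left(- \frac{2}{3}\right) 9}\right) = - 3 \left(- \frac{4}{-6}\right) = - 3 \left(\left(-4\right) \left(- \frac{1}{6}\right)\right) = \left(-3\right) \frac{2}{3} = -2$)
$g{\left(c,y \right)} = -10$
$L{\left(Z \right)} = -10 - Z$
$\left(L{\left(S \right)} + 44\right)^{2} = \left(\left(-10 - -2\right) + 44\right)^{2} = \left(\left(-10 + 2\right) + 44\right)^{2} = \left(-8 + 44\right)^{2} = 36^{2} = 1296$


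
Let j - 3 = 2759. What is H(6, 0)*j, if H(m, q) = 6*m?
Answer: 99432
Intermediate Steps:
j = 2762 (j = 3 + 2759 = 2762)
H(6, 0)*j = (6*6)*2762 = 36*2762 = 99432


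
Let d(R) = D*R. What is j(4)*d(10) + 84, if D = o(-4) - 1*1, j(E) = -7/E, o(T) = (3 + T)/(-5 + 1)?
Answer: 777/8 ≈ 97.125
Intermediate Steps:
o(T) = -3/4 - T/4 (o(T) = (3 + T)/(-4) = (3 + T)*(-1/4) = -3/4 - T/4)
D = -3/4 (D = (-3/4 - 1/4*(-4)) - 1*1 = (-3/4 + 1) - 1 = 1/4 - 1 = -3/4 ≈ -0.75000)
d(R) = -3*R/4
j(4)*d(10) + 84 = (-7/4)*(-3/4*10) + 84 = -7*1/4*(-15/2) + 84 = -7/4*(-15/2) + 84 = 105/8 + 84 = 777/8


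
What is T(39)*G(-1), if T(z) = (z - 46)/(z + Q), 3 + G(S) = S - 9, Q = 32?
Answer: 91/71 ≈ 1.2817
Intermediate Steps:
G(S) = -12 + S (G(S) = -3 + (S - 9) = -3 + (-9 + S) = -12 + S)
T(z) = (-46 + z)/(32 + z) (T(z) = (z - 46)/(z + 32) = (-46 + z)/(32 + z))
T(39)*G(-1) = ((-46 + 39)/(32 + 39))*(-12 - 1) = (-7/71)*(-13) = ((1/71)*(-7))*(-13) = -7/71*(-13) = 91/71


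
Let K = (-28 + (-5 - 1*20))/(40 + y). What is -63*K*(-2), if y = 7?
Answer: -6678/47 ≈ -142.09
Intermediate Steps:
K = -53/47 (K = (-28 + (-5 - 1*20))/(40 + 7) = (-28 + (-5 - 20))/47 = (-28 - 25)*(1/47) = -53*1/47 = -53/47 ≈ -1.1277)
-63*K*(-2) = -63*(-53/47)*(-2) = (3339/47)*(-2) = -6678/47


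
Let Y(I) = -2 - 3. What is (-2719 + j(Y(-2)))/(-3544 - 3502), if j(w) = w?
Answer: 1362/3523 ≈ 0.38660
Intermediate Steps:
Y(I) = -5
(-2719 + j(Y(-2)))/(-3544 - 3502) = (-2719 - 5)/(-3544 - 3502) = -2724/(-7046) = -2724*(-1/7046) = 1362/3523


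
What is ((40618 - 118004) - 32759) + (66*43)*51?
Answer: 34593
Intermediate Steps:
((40618 - 118004) - 32759) + (66*43)*51 = (-77386 - 32759) + 2838*51 = -110145 + 144738 = 34593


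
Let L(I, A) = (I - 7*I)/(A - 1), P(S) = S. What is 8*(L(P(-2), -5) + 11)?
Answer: 72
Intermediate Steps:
L(I, A) = -6*I/(-1 + A) (L(I, A) = (-6*I)/(-1 + A) = -6*I/(-1 + A))
8*(L(P(-2), -5) + 11) = 8*(-6*(-2)/(-1 - 5) + 11) = 8*(-6*(-2)/(-6) + 11) = 8*(-6*(-2)*(-⅙) + 11) = 8*(-2 + 11) = 8*9 = 72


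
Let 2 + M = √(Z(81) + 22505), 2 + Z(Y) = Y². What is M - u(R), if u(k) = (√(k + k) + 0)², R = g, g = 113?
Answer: -228 + 2*√7266 ≈ -57.518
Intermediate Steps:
Z(Y) = -2 + Y²
R = 113
M = -2 + 2*√7266 (M = -2 + √((-2 + 81²) + 22505) = -2 + √((-2 + 6561) + 22505) = -2 + √(6559 + 22505) = -2 + √29064 = -2 + 2*√7266 ≈ 168.48)
u(k) = 2*k (u(k) = (√(2*k) + 0)² = (√2*√k + 0)² = (√2*√k)² = 2*k)
M - u(R) = (-2 + 2*√7266) - 2*113 = (-2 + 2*√7266) - 1*226 = (-2 + 2*√7266) - 226 = -228 + 2*√7266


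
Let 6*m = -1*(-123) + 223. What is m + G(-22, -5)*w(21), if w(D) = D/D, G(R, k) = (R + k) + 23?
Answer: 161/3 ≈ 53.667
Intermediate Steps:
G(R, k) = 23 + R + k
w(D) = 1
m = 173/3 (m = (-1*(-123) + 223)/6 = (123 + 223)/6 = (⅙)*346 = 173/3 ≈ 57.667)
m + G(-22, -5)*w(21) = 173/3 + (23 - 22 - 5)*1 = 173/3 - 4*1 = 173/3 - 4 = 161/3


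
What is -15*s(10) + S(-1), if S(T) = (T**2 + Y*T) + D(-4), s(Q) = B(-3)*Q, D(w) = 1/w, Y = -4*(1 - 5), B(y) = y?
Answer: 1739/4 ≈ 434.75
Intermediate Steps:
Y = 16 (Y = -4*(-4) = 16)
s(Q) = -3*Q
S(T) = -1/4 + T**2 + 16*T (S(T) = (T**2 + 16*T) + 1/(-4) = (T**2 + 16*T) - 1/4 = -1/4 + T**2 + 16*T)
-15*s(10) + S(-1) = -(-45)*10 + (-1/4 + (-1)**2 + 16*(-1)) = -15*(-30) + (-1/4 + 1 - 16) = 450 - 61/4 = 1739/4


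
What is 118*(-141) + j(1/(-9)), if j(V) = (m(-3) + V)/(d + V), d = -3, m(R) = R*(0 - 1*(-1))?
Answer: -16637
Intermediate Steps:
m(R) = R (m(R) = R*(0 + 1) = R*1 = R)
j(V) = 1 (j(V) = (-3 + V)/(-3 + V) = 1)
118*(-141) + j(1/(-9)) = 118*(-141) + 1 = -16638 + 1 = -16637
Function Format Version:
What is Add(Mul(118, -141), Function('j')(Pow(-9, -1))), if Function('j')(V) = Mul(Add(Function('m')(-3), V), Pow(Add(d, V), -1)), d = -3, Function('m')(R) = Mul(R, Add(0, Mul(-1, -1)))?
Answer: -16637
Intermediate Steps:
Function('m')(R) = R (Function('m')(R) = Mul(R, Add(0, 1)) = Mul(R, 1) = R)
Function('j')(V) = 1 (Function('j')(V) = Mul(Add(-3, V), Pow(Add(-3, V), -1)) = 1)
Add(Mul(118, -141), Function('j')(Pow(-9, -1))) = Add(Mul(118, -141), 1) = Add(-16638, 1) = -16637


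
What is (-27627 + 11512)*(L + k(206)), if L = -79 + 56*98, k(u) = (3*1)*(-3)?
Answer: -87021000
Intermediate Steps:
k(u) = -9 (k(u) = 3*(-3) = -9)
L = 5409 (L = -79 + 5488 = 5409)
(-27627 + 11512)*(L + k(206)) = (-27627 + 11512)*(5409 - 9) = -16115*5400 = -87021000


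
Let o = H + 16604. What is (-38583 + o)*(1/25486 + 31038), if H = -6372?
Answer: -22426618230619/25486 ≈ -8.7996e+8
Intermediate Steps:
o = 10232 (o = -6372 + 16604 = 10232)
(-38583 + o)*(1/25486 + 31038) = (-38583 + 10232)*(1/25486 + 31038) = -28351*(1/25486 + 31038) = -28351*791034469/25486 = -22426618230619/25486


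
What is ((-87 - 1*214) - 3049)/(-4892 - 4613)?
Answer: 670/1901 ≈ 0.35245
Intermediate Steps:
((-87 - 1*214) - 3049)/(-4892 - 4613) = ((-87 - 214) - 3049)/(-9505) = (-301 - 3049)*(-1/9505) = -3350*(-1/9505) = 670/1901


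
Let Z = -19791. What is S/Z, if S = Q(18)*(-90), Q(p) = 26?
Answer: 260/2199 ≈ 0.11824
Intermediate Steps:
S = -2340 (S = 26*(-90) = -2340)
S/Z = -2340/(-19791) = -2340*(-1/19791) = 260/2199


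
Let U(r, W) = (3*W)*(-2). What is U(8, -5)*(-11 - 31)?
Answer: -1260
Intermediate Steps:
U(r, W) = -6*W
U(8, -5)*(-11 - 31) = (-6*(-5))*(-11 - 31) = 30*(-42) = -1260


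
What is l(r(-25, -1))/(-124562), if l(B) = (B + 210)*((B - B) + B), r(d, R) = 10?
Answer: -1100/62281 ≈ -0.017662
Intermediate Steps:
l(B) = B*(210 + B) (l(B) = (210 + B)*(0 + B) = (210 + B)*B = B*(210 + B))
l(r(-25, -1))/(-124562) = (10*(210 + 10))/(-124562) = (10*220)*(-1/124562) = 2200*(-1/124562) = -1100/62281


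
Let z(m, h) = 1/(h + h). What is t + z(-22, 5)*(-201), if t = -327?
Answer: -3471/10 ≈ -347.10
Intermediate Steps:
z(m, h) = 1/(2*h)
t + z(-22, 5)*(-201) = -327 + ((½)/5)*(-201) = -327 + ((½)*(⅕))*(-201) = -327 + (⅒)*(-201) = -327 - 201/10 = -3471/10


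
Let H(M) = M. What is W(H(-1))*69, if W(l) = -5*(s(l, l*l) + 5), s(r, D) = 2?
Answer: -2415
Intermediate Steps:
W(l) = -35 (W(l) = -5*(2 + 5) = -5*7 = -35)
W(H(-1))*69 = -35*69 = -2415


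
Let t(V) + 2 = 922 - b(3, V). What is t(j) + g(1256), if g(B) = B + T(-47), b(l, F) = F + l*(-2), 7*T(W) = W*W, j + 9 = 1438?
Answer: 7480/7 ≈ 1068.6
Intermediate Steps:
j = 1429 (j = -9 + 1438 = 1429)
T(W) = W²/7 (T(W) = (W*W)/7 = W²/7)
b(l, F) = F - 2*l
t(V) = 926 - V (t(V) = -2 + (922 - (V - 2*3)) = -2 + (922 - (V - 6)) = -2 + (922 - (-6 + V)) = -2 + (922 + (6 - V)) = -2 + (928 - V) = 926 - V)
g(B) = 2209/7 + B (g(B) = B + (⅐)*(-47)² = B + (⅐)*2209 = B + 2209/7 = 2209/7 + B)
t(j) + g(1256) = (926 - 1*1429) + (2209/7 + 1256) = (926 - 1429) + 11001/7 = -503 + 11001/7 = 7480/7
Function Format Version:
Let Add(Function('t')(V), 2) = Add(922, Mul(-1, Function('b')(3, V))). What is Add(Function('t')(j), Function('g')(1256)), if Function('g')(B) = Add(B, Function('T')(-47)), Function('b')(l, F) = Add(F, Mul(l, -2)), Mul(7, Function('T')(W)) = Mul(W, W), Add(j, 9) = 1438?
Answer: Rational(7480, 7) ≈ 1068.6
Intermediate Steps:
j = 1429 (j = Add(-9, 1438) = 1429)
Function('T')(W) = Mul(Rational(1, 7), Pow(W, 2)) (Function('T')(W) = Mul(Rational(1, 7), Mul(W, W)) = Mul(Rational(1, 7), Pow(W, 2)))
Function('b')(l, F) = Add(F, Mul(-2, l))
Function('t')(V) = Add(926, Mul(-1, V)) (Function('t')(V) = Add(-2, Add(922, Mul(-1, Add(V, Mul(-2, 3))))) = Add(-2, Add(922, Mul(-1, Add(V, -6)))) = Add(-2, Add(922, Mul(-1, Add(-6, V)))) = Add(-2, Add(922, Add(6, Mul(-1, V)))) = Add(-2, Add(928, Mul(-1, V))) = Add(926, Mul(-1, V)))
Function('g')(B) = Add(Rational(2209, 7), B) (Function('g')(B) = Add(B, Mul(Rational(1, 7), Pow(-47, 2))) = Add(B, Mul(Rational(1, 7), 2209)) = Add(B, Rational(2209, 7)) = Add(Rational(2209, 7), B))
Add(Function('t')(j), Function('g')(1256)) = Add(Add(926, Mul(-1, 1429)), Add(Rational(2209, 7), 1256)) = Add(Add(926, -1429), Rational(11001, 7)) = Add(-503, Rational(11001, 7)) = Rational(7480, 7)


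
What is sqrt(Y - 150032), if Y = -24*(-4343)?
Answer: 10*I*sqrt(458) ≈ 214.01*I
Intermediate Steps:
Y = 104232
sqrt(Y - 150032) = sqrt(104232 - 150032) = sqrt(-45800) = 10*I*sqrt(458)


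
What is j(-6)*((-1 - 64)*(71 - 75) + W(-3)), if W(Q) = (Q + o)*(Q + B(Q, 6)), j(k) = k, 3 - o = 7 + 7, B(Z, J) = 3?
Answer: -1560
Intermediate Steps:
o = -11 (o = 3 - (7 + 7) = 3 - 1*14 = 3 - 14 = -11)
W(Q) = (-11 + Q)*(3 + Q) (W(Q) = (Q - 11)*(Q + 3) = (-11 + Q)*(3 + Q))
j(-6)*((-1 - 64)*(71 - 75) + W(-3)) = -6*((-1 - 64)*(71 - 75) + (-33 + (-3)**2 - 8*(-3))) = -6*(-65*(-4) + (-33 + 9 + 24)) = -6*(260 + 0) = -6*260 = -1560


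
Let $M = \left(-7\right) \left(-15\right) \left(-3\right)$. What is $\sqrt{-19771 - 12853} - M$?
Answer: $315 + 4 i \sqrt{2039} \approx 315.0 + 180.62 i$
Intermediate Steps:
$M = -315$ ($M = 105 \left(-3\right) = -315$)
$\sqrt{-19771 - 12853} - M = \sqrt{-19771 - 12853} - -315 = \sqrt{-32624} + 315 = 4 i \sqrt{2039} + 315 = 315 + 4 i \sqrt{2039}$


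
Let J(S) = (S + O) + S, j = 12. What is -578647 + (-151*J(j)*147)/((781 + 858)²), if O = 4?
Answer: -1554432209203/2686321 ≈ -5.7865e+5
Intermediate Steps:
J(S) = 4 + 2*S (J(S) = (S + 4) + S = (4 + S) + S = 4 + 2*S)
-578647 + (-151*J(j)*147)/((781 + 858)²) = -578647 + (-151*(4 + 2*12)*147)/((781 + 858)²) = -578647 + (-151*(4 + 24)*147)/(1639²) = -578647 + (-151*28*147)/2686321 = -578647 - 4228*147*(1/2686321) = -578647 - 621516*1/2686321 = -578647 - 621516/2686321 = -1554432209203/2686321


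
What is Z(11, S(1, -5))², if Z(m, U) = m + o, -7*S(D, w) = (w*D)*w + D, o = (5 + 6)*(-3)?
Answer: 484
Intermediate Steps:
o = -33 (o = 11*(-3) = -33)
S(D, w) = -D/7 - D*w²/7 (S(D, w) = -((w*D)*w + D)/7 = -((D*w)*w + D)/7 = -(D*w² + D)/7 = -(D + D*w²)/7 = -D/7 - D*w²/7)
Z(m, U) = -33 + m (Z(m, U) = m - 33 = -33 + m)
Z(11, S(1, -5))² = (-33 + 11)² = (-22)² = 484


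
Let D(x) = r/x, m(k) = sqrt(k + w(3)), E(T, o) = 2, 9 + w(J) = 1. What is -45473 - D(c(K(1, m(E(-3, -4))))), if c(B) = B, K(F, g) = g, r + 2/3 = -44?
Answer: -45473 - 67*I*sqrt(6)/9 ≈ -45473.0 - 18.235*I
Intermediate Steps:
r = -134/3 (r = -2/3 - 44 = -134/3 ≈ -44.667)
w(J) = -8 (w(J) = -9 + 1 = -8)
m(k) = sqrt(-8 + k) (m(k) = sqrt(k - 8) = sqrt(-8 + k))
D(x) = -134/(3*x)
-45473 - D(c(K(1, m(E(-3, -4))))) = -45473 - (-134)/(3*(sqrt(-8 + 2))) = -45473 - (-134)/(3*(sqrt(-6))) = -45473 - (-134)/(3*(I*sqrt(6))) = -45473 - (-134)*(-I*sqrt(6)/6)/3 = -45473 - 67*I*sqrt(6)/9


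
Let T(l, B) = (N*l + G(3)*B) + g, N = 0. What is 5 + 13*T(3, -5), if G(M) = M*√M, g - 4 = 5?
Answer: 122 - 195*√3 ≈ -215.75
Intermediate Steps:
g = 9 (g = 4 + 5 = 9)
G(M) = M^(3/2)
T(l, B) = 9 + 3*B*√3 (T(l, B) = (0*l + 3^(3/2)*B) + 9 = (0 + (3*√3)*B) + 9 = (0 + 3*B*√3) + 9 = 3*B*√3 + 9 = 9 + 3*B*√3)
5 + 13*T(3, -5) = 5 + 13*(9 + 3*(-5)*√3) = 5 + 13*(9 - 15*√3) = 5 + (117 - 195*√3) = 122 - 195*√3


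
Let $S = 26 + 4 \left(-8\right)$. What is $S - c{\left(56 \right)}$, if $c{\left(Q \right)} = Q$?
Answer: $-62$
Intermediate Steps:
$S = -6$ ($S = 26 - 32 = -6$)
$S - c{\left(56 \right)} = -6 - 56 = -62$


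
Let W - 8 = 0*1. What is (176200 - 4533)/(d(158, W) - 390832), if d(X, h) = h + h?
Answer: -171667/390816 ≈ -0.43925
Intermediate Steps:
W = 8 (W = 8 + 0*1 = 8 + 0 = 8)
d(X, h) = 2*h
(176200 - 4533)/(d(158, W) - 390832) = (176200 - 4533)/(2*8 - 390832) = 171667/(16 - 390832) = 171667/(-390816) = 171667*(-1/390816) = -171667/390816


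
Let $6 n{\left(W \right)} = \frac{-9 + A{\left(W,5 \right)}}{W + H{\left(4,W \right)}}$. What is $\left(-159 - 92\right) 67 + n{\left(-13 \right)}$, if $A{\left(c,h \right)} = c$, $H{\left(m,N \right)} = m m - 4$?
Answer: $- \frac{50440}{3} \approx -16813.0$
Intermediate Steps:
$H{\left(m,N \right)} = -4 + m^{2}$ ($H{\left(m,N \right)} = m^{2} - 4 = -4 + m^{2}$)
$n{\left(W \right)} = \frac{-9 + W}{6 \left(12 + W\right)}$ ($n{\left(W \right)} = \frac{\left(-9 + W\right) \frac{1}{W - \left(4 - 4^{2}\right)}}{6} = \frac{\left(-9 + W\right) \frac{1}{W + \left(-4 + 16\right)}}{6} = \frac{\left(-9 + W\right) \frac{1}{W + 12}}{6} = \frac{\left(-9 + W\right) \frac{1}{12 + W}}{6} = \frac{\frac{1}{12 + W} \left(-9 + W\right)}{6} = \frac{-9 + W}{6 \left(12 + W\right)}$)
$\left(-159 - 92\right) 67 + n{\left(-13 \right)} = \left(-159 - 92\right) 67 + \frac{-9 - 13}{6 \left(12 - 13\right)} = \left(-251\right) 67 + \frac{1}{6} \frac{1}{-1} \left(-22\right) = -16817 + \frac{1}{6} \left(-1\right) \left(-22\right) = -16817 + \frac{11}{3} = - \frac{50440}{3}$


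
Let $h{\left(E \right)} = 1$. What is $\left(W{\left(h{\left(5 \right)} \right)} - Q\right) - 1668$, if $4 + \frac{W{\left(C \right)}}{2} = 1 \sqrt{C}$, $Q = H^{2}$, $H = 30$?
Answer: $-2574$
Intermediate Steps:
$Q = 900$ ($Q = 30^{2} = 900$)
$W{\left(C \right)} = -8 + 2 \sqrt{C}$ ($W{\left(C \right)} = -8 + 2 \cdot 1 \sqrt{C} = -8 + 2 \sqrt{C}$)
$\left(W{\left(h{\left(5 \right)} \right)} - Q\right) - 1668 = \left(\left(-8 + 2 \sqrt{1}\right) - 900\right) - 1668 = \left(\left(-8 + 2 \cdot 1\right) - 900\right) - 1668 = \left(\left(-8 + 2\right) - 900\right) - 1668 = \left(-6 - 900\right) - 1668 = -906 - 1668 = -2574$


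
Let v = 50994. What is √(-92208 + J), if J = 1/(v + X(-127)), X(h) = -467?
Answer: I*√235404970385105/50527 ≈ 303.66*I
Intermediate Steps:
J = 1/50527 (J = 1/(50994 - 467) = 1/50527 ≈ 1.9791e-5)
√(-92208 + J) = √(-92208 + 1/50527) = √(-4658993615/50527) = I*√235404970385105/50527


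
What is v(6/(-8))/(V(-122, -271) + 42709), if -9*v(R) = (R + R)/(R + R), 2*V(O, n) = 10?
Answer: -1/384426 ≈ -2.6013e-6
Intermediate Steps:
V(O, n) = 5 (V(O, n) = (1/2)*10 = 5)
v(R) = -1/9 (v(R) = -(R + R)/(9*(R + R)) = -2*R/(9*(2*R)) = -2*R*1/(2*R)/9 = -1/9*1 = -1/9)
v(6/(-8))/(V(-122, -271) + 42709) = -1/(9*(5 + 42709)) = -1/9/42714 = -1/9*1/42714 = -1/384426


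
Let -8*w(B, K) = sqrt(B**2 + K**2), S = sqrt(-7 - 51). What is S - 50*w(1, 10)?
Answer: 25*sqrt(101)/4 + I*sqrt(58) ≈ 62.812 + 7.6158*I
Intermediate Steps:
S = I*sqrt(58) (S = sqrt(-58) = I*sqrt(58) ≈ 7.6158*I)
w(B, K) = -sqrt(B**2 + K**2)/8
S - 50*w(1, 10) = I*sqrt(58) - (-25)*sqrt(1**2 + 10**2)/4 = I*sqrt(58) - (-25)*sqrt(1 + 100)/4 = I*sqrt(58) - (-25)*sqrt(101)/4 = I*sqrt(58) + 25*sqrt(101)/4 = 25*sqrt(101)/4 + I*sqrt(58)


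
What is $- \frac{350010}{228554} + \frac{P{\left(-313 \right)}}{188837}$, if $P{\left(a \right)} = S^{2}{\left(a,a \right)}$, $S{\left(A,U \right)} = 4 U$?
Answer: $\frac{146082235423}{21579725849} \approx 6.7694$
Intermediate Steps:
$P{\left(a \right)} = 16 a^{2}$ ($P{\left(a \right)} = \left(4 a\right)^{2} = 16 a^{2}$)
$- \frac{350010}{228554} + \frac{P{\left(-313 \right)}}{188837} = - \frac{350010}{228554} + \frac{16 \left(-313\right)^{2}}{188837} = \left(-350010\right) \frac{1}{228554} + 16 \cdot 97969 \cdot \frac{1}{188837} = - \frac{175005}{114277} + 1567504 \cdot \frac{1}{188837} = - \frac{175005}{114277} + \frac{1567504}{188837} = \frac{146082235423}{21579725849}$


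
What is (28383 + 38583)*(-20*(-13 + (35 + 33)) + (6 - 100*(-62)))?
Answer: 341928396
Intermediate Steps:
(28383 + 38583)*(-20*(-13 + (35 + 33)) + (6 - 100*(-62))) = 66966*(-20*(-13 + 68) + (6 + 6200)) = 66966*(-20*55 + 6206) = 66966*(-1100 + 6206) = 66966*5106 = 341928396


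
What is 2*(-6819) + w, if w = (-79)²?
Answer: -7397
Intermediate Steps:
w = 6241
2*(-6819) + w = 2*(-6819) + 6241 = -13638 + 6241 = -7397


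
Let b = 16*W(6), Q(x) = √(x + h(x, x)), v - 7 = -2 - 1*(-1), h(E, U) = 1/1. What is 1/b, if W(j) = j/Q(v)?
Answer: √7/96 ≈ 0.027560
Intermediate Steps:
h(E, U) = 1
v = 6 (v = 7 + (-2 - 1*(-1)) = 7 + (-2 + 1) = 7 - 1 = 6)
Q(x) = √(1 + x) (Q(x) = √(x + 1) = √(1 + x))
W(j) = j*√7/7 (W(j) = j/(√(1 + 6)) = j/(√7) = j*(√7/7) = j*√7/7)
b = 96*√7/7 (b = 16*((⅐)*6*√7) = 16*(6*√7/7) = 96*√7/7 ≈ 36.285)
1/b = 1/(96*√7/7) = √7/96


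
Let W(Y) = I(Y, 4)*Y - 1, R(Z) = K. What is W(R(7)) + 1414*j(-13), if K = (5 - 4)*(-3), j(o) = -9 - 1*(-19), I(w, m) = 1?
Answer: 14136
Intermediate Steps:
j(o) = 10 (j(o) = -9 + 19 = 10)
K = -3 (K = 1*(-3) = -3)
R(Z) = -3
W(Y) = -1 + Y (W(Y) = 1*Y - 1 = Y - 1 = -1 + Y)
W(R(7)) + 1414*j(-13) = (-1 - 3) + 1414*10 = -4 + 14140 = 14136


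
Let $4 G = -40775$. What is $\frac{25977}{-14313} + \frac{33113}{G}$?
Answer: $- \frac{984999217}{194537525} \approx -5.0633$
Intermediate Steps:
$G = - \frac{40775}{4}$ ($G = \frac{1}{4} \left(-40775\right) = - \frac{40775}{4} \approx -10194.0$)
$\frac{25977}{-14313} + \frac{33113}{G} = \frac{25977}{-14313} + \frac{33113}{- \frac{40775}{4}} = 25977 \left(- \frac{1}{14313}\right) + 33113 \left(- \frac{4}{40775}\right) = - \frac{8659}{4771} - \frac{132452}{40775} = - \frac{984999217}{194537525}$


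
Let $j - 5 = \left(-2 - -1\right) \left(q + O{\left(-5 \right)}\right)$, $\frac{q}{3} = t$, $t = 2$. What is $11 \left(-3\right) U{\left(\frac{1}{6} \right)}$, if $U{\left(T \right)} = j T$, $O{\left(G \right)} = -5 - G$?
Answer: $\frac{11}{2} \approx 5.5$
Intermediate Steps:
$q = 6$ ($q = 3 \cdot 2 = 6$)
$j = -1$ ($j = 5 + \left(-2 - -1\right) \left(6 - 0\right) = 5 + \left(-2 + 1\right) \left(6 + \left(-5 + 5\right)\right) = 5 - \left(6 + 0\right) = 5 - 6 = -1$)
$U{\left(T \right)} = - T$
$11 \left(-3\right) U{\left(\frac{1}{6} \right)} = 11 \left(-3\right) \left(- \frac{1}{6}\right) = - 33 \left(\left(-1\right) \frac{1}{6}\right) = \left(-33\right) \left(- \frac{1}{6}\right) = \frac{11}{2}$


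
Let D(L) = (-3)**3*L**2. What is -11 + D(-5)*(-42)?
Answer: 28339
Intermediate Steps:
D(L) = -27*L**2
-11 + D(-5)*(-42) = -11 - 27*(-5)**2*(-42) = -11 - 27*25*(-42) = -11 - 675*(-42) = -11 + 28350 = 28339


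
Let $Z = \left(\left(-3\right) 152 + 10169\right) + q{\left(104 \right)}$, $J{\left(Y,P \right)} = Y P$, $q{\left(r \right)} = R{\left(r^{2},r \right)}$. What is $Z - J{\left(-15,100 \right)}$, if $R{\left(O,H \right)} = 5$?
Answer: $11218$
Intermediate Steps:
$q{\left(r \right)} = 5$
$J{\left(Y,P \right)} = P Y$
$Z = 9718$ ($Z = \left(\left(-3\right) 152 + 10169\right) + 5 = \left(-456 + 10169\right) + 5 = 9713 + 5 = 9718$)
$Z - J{\left(-15,100 \right)} = 9718 - 100 \left(-15\right) = 9718 - -1500 = 9718 + 1500 = 11218$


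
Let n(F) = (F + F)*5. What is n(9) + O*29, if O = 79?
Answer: 2381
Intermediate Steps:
n(F) = 10*F (n(F) = (2*F)*5 = 10*F)
n(9) + O*29 = 10*9 + 79*29 = 90 + 2291 = 2381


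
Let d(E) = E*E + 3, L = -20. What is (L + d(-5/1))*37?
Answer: 296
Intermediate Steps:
d(E) = 3 + E² (d(E) = E² + 3 = 3 + E²)
(L + d(-5/1))*37 = (-20 + (3 + (-5/1)²))*37 = (-20 + (3 + (-5*1)²))*37 = (-20 + (3 + (-5)²))*37 = (-20 + (3 + 25))*37 = (-20 + 28)*37 = 8*37 = 296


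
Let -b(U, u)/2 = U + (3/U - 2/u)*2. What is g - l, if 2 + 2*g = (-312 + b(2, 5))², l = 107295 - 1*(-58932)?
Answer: -2872498/25 ≈ -1.1490e+5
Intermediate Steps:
b(U, u) = -12/U - 2*U + 8/u (b(U, u) = -2*(U + (3/U - 2/u)*2) = -2*(U + (-2/u + 3/U)*2) = -2*(U + (-4/u + 6/U)) = -2*(U - 4/u + 6/U) = -12/U - 2*U + 8/u)
l = 166227 (l = 107295 + 58932 = 166227)
g = 1283177/25 (g = -1 + (-312 + (-12/2 - 2*2 + 8/5))²/2 = -1 + (-312 + (-12*½ - 4 + 8*(⅕)))²/2 = -1 + (-312 + (-6 - 4 + 8/5))²/2 = -1 + (-312 - 42/5)²/2 = -1 + (-1602/5)²/2 = -1 + (½)*(2566404/25) = -1 + 1283202/25 = 1283177/25 ≈ 51327.)
g - l = 1283177/25 - 1*166227 = 1283177/25 - 166227 = -2872498/25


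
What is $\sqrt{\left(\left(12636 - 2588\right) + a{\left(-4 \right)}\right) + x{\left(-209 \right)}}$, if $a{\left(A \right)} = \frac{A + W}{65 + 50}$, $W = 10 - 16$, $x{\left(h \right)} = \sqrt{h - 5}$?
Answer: $\frac{\sqrt{5315346 + 529 i \sqrt{214}}}{23} \approx 100.24 + 0.072969 i$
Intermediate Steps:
$x{\left(h \right)} = \sqrt{-5 + h}$
$W = -6$
$a{\left(A \right)} = - \frac{6}{115} + \frac{A}{115}$ ($a{\left(A \right)} = \frac{A - 6}{65 + 50} = \frac{-6 + A}{115} = \left(-6 + A\right) \frac{1}{115} = - \frac{6}{115} + \frac{A}{115}$)
$\sqrt{\left(\left(12636 - 2588\right) + a{\left(-4 \right)}\right) + x{\left(-209 \right)}} = \sqrt{\left(\left(12636 - 2588\right) + \left(- \frac{6}{115} + \frac{1}{115} \left(-4\right)\right)\right) + \sqrt{-5 - 209}} = \sqrt{\left(10048 - \frac{2}{23}\right) + \sqrt{-214}} = \sqrt{\left(10048 - \frac{2}{23}\right) + i \sqrt{214}} = \sqrt{\frac{231102}{23} + i \sqrt{214}}$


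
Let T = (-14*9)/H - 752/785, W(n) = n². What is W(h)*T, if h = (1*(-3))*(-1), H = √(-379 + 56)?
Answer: -6768/785 + 1134*I*√323/323 ≈ -8.6217 + 63.097*I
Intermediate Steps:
H = I*√323 (H = √(-323) = I*√323 ≈ 17.972*I)
h = 3 (h = -3*(-1) = 3)
T = -752/785 + 126*I*√323/323 (T = (-14*9)/((I*√323)) - 752/785 = -(-126)*I*√323/323 - 752*1/785 = 126*I*√323/323 - 752/785 = -752/785 + 126*I*√323/323 ≈ -0.95796 + 7.0108*I)
W(h)*T = 3²*(-752/785 + 126*I*√323/323) = 9*(-752/785 + 126*I*√323/323) = -6768/785 + 1134*I*√323/323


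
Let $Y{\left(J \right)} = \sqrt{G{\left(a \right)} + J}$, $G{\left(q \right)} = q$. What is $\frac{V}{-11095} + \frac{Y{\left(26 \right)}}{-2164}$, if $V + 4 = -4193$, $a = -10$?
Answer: $\frac{2259482}{6002395} \approx 0.37643$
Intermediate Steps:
$V = -4197$ ($V = -4 - 4193 = -4197$)
$Y{\left(J \right)} = \sqrt{-10 + J}$
$\frac{V}{-11095} + \frac{Y{\left(26 \right)}}{-2164} = - \frac{4197}{-11095} + \frac{\sqrt{-10 + 26}}{-2164} = \left(-4197\right) \left(- \frac{1}{11095}\right) + \sqrt{16} \left(- \frac{1}{2164}\right) = \frac{4197}{11095} + 4 \left(- \frac{1}{2164}\right) = \frac{4197}{11095} - \frac{1}{541} = \frac{2259482}{6002395}$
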